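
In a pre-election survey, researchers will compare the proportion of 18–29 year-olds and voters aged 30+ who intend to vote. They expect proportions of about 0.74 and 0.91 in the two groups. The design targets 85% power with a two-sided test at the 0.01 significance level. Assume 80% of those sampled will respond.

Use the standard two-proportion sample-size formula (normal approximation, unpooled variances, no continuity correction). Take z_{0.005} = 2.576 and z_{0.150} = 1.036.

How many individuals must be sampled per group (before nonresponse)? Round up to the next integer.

n = 155 per group

n = (z_{α/2} + z_β)² · [p₁(1−p₁) + p₂(1−p₂)] / (p₁ − p₂)²
  = (2.576 + 1.036)² · (0.74·0.26 + 0.91·0.09) / (-0.17)²
  = (3.612)² · (0.1924 + 0.0819) / 0.0289
  = 13.0465 · 0.2743 / 0.0289
  = 123.83
Adjust for 80% response: 123.83 / 0.80 = 154.79.
Round up → n = 155 per group.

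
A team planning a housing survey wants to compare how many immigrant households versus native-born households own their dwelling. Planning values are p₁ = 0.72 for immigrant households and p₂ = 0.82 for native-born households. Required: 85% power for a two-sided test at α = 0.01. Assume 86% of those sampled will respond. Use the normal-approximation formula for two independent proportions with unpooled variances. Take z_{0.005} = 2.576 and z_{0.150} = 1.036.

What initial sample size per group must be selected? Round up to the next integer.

n = 530 per group

n = (z_{α/2} + z_β)² · [p₁(1−p₁) + p₂(1−p₂)] / (p₁ − p₂)²
  = (2.576 + 1.036)² · (0.72·0.28 + 0.82·0.18) / (-0.10)²
  = (3.612)² · (0.2016 + 0.1476) / 0.0100
  = 13.0465 · 0.3492 / 0.0100
  = 455.59
Adjust for 86% response: 455.59 / 0.86 = 529.75.
Round up → n = 530 per group.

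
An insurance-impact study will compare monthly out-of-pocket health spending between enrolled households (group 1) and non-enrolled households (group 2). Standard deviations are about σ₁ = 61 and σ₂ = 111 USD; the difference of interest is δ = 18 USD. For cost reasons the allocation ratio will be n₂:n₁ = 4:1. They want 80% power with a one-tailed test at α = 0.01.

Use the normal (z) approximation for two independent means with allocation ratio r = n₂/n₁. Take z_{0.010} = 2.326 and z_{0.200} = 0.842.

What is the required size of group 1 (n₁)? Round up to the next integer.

n₁ = 211

n₁ = (z_α + z_β)² · (σ₁² + σ₂²/r) / δ²
   = (2.326 + 0.842)² · (61² + 111²/4) / 18²
   = 10.0362 · (3721 + 3080.2) / 324
   = 10.0362 · 6801.2 / 324
   = 210.68
Round up → n₁ = 211; n₂ = r·n₁ = 4 × 211 = 844.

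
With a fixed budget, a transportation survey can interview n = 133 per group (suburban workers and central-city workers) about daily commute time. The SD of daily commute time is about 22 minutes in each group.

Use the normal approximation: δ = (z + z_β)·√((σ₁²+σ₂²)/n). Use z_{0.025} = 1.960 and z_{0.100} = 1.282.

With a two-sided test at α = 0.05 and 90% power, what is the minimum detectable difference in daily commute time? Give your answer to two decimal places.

Minimum detectable difference ≈ 8.75 minutes

δ = (z_{α/2} + z_β) · √((σ₁²+σ₂²)/n)
  = (1.960 + 1.282) · √(968/133)
  = 3.242 · √7.2782
  = 3.242 · 2.6978
  = 8.7463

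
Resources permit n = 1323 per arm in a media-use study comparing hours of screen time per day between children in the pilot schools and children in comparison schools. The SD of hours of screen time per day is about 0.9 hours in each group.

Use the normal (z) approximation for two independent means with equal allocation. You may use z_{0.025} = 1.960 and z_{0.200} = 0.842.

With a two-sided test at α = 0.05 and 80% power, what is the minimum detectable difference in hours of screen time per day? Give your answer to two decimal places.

δ = (z_{α/2} + z_β) · √((σ₁²+σ₂²)/n)
  = (1.960 + 0.842) · √(1.62/1323)
  = 2.802 · √0.00122
  = 2.802 · 0.0350
  = 0.0980

Minimum detectable difference ≈ 0.10 hours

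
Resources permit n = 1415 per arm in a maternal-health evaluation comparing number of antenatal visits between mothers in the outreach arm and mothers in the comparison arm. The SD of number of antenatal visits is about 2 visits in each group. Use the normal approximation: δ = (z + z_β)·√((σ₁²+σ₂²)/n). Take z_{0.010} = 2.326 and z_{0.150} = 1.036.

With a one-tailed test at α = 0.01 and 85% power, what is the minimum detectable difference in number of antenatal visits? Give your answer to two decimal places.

Minimum detectable difference ≈ 0.25 visits

δ = (z_α + z_β) · √((σ₁²+σ₂²)/n)
  = (2.326 + 1.036) · √(8/1415)
  = 3.362 · √0.00565
  = 3.362 · 0.0752
  = 0.2528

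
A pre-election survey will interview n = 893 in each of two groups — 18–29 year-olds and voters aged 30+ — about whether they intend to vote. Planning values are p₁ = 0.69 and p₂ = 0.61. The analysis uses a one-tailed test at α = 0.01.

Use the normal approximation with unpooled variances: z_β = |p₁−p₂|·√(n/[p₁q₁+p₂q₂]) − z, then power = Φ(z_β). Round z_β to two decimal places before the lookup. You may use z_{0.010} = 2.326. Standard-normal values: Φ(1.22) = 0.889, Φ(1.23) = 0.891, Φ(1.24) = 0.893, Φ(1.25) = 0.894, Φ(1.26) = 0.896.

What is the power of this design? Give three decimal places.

z_β = |p₁−p₂|·√(n/[p₁q₁+p₂q₂]) − z_α
    = 0.08 · √(893/0.4518) − 2.326
    = 0.08 · 44.4583 − 2.326
    = 3.5567 − 2.326 = 1.2307 → 1.23
Power = Φ(1.23) = 0.891.

Power ≈ 0.891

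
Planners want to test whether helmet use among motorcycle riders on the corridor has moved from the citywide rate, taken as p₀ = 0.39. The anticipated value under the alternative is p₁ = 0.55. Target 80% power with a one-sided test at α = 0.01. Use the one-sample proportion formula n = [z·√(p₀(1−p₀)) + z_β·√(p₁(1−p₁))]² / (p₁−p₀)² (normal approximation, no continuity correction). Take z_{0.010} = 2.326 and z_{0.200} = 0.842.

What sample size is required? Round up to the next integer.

n = 95

n = [z_α·√(p₀q₀) + z_β·√(p₁q₁)]² / (p₁ − p₀)²
  = [2.326·√(0.39·0.61) + 0.842·√(0.55·0.45)]² / (0.16)²
  = [2.326·0.4877 + 0.842·0.4975]² / 0.0256
  = [1.5534]² / 0.0256
  = 94.26
Round up → n = 95.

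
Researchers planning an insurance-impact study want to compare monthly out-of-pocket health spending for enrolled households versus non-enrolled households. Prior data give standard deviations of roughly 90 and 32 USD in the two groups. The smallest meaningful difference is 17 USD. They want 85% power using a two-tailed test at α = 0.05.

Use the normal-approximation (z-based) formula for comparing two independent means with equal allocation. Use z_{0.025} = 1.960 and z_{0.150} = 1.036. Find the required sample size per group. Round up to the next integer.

n = 284 per group

n = (z_{α/2} + z_β)² · (σ₁² + σ₂²) / δ²
  = (1.960 + 1.036)² · (90² + 32² = 9124) / 17²
  = 8.9760 · 9124 / 289
  = 283.38
Round up → n = 284 per group.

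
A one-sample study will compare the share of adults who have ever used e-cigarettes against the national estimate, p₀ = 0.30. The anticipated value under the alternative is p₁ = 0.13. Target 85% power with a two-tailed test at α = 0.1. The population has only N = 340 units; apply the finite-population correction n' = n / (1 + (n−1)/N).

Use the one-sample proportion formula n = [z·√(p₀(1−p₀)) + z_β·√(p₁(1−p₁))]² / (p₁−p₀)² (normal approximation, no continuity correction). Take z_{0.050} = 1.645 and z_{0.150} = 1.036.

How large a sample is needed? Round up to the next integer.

n = 38

n = [z_{α/2}·√(p₀q₀) + z_β·√(p₁q₁)]² / (p₁ − p₀)²
  = [1.645·√(0.30·0.70) + 1.036·√(0.13·0.87)]² / (-0.17)²
  = [1.645·0.4583 + 1.036·0.3363]² / 0.0289
  = [1.1022]² / 0.0289
  = 42.04
Finite-population correction (N = 340): 42.04 / (1 + (42.04 − 1)/340) = 37.51.
Round up → n = 38.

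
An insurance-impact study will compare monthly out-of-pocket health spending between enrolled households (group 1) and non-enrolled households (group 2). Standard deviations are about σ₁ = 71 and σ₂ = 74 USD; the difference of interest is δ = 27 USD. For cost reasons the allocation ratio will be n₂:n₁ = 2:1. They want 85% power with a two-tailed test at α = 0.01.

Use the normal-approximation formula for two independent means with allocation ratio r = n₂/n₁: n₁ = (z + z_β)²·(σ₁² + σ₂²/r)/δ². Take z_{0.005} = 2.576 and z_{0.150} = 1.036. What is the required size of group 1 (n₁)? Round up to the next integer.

n₁ = 140

n₁ = (z_{α/2} + z_β)² · (σ₁² + σ₂²/r) / δ²
   = (2.576 + 1.036)² · (71² + 74²/2) / 27²
   = 13.0465 · (5041 + 2738) / 729
   = 13.0465 · 7779 / 729
   = 139.22
Round up → n₁ = 140; n₂ = r·n₁ = 2 × 140 = 280.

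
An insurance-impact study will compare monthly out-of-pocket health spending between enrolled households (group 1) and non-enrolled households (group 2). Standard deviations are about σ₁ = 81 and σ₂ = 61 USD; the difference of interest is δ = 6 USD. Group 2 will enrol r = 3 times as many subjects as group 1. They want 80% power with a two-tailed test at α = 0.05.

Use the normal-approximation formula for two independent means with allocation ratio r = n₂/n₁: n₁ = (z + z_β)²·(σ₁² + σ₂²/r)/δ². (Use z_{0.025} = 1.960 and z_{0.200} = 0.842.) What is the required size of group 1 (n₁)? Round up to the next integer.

n₁ = (z_{α/2} + z_β)² · (σ₁² + σ₂²/r) / δ²
   = (1.960 + 0.842)² · (81² + 61²/3) / 6²
   = 7.8512 · (6561 + 1240.3) / 36
   = 7.8512 · 7801.3 / 36
   = 1701.38
Round up → n₁ = 1702; n₂ = r·n₁ = 3 × 1702 = 5106.

n₁ = 1702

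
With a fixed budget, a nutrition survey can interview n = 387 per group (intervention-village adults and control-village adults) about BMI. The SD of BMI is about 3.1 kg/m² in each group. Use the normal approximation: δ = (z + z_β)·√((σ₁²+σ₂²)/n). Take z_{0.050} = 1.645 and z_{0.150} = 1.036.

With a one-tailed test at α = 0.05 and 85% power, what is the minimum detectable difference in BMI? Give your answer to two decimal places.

δ = (z_α + z_β) · √((σ₁²+σ₂²)/n)
  = (1.645 + 1.036) · √(19.22/387)
  = 2.681 · √0.04966
  = 2.681 · 0.2229
  = 0.5975

Minimum detectable difference ≈ 0.60 kg/m²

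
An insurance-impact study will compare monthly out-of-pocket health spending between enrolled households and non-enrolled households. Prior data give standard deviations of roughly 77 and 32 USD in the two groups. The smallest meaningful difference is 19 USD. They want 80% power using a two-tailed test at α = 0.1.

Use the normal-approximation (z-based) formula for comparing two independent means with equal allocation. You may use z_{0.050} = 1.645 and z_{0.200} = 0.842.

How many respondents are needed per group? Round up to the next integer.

n = (z_{α/2} + z_β)² · (σ₁² + σ₂²) / δ²
  = (1.645 + 0.842)² · (77² + 32² = 6953) / 19²
  = 6.1852 · 6953 / 361
  = 119.13
Round up → n = 120 per group.

n = 120 per group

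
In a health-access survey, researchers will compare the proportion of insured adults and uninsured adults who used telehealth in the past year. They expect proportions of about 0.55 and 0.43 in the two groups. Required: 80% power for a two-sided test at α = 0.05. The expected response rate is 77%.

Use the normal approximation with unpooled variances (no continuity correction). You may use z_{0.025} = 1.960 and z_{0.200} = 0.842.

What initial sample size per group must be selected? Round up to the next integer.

n = (z_{α/2} + z_β)² · [p₁(1−p₁) + p₂(1−p₂)] / (p₁ − p₂)²
  = (1.960 + 0.842)² · (0.55·0.45 + 0.43·0.57) / (0.12)²
  = (2.802)² · (0.2475 + 0.2451) / 0.0144
  = 7.8512 · 0.4926 / 0.0144
  = 268.58
Adjust for 77% response: 268.58 / 0.77 = 348.80.
Round up → n = 349 per group.

n = 349 per group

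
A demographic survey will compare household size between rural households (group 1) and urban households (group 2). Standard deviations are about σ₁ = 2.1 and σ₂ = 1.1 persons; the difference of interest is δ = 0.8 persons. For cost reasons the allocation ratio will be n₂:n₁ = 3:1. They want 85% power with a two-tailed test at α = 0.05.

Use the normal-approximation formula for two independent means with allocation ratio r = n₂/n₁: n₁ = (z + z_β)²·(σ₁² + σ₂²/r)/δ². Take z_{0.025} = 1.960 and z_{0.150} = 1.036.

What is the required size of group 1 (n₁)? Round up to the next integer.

n₁ = (z_{α/2} + z_β)² · (σ₁² + σ₂²/r) / δ²
   = (1.960 + 1.036)² · (2.1² + 1.1²/3) / 0.8²
   = 8.9760 · (4.41 + 0.40333) / 0.64
   = 8.9760 · 4.8133 / 0.64
   = 67.51
Round up → n₁ = 68; n₂ = r·n₁ = 3 × 68 = 204.

n₁ = 68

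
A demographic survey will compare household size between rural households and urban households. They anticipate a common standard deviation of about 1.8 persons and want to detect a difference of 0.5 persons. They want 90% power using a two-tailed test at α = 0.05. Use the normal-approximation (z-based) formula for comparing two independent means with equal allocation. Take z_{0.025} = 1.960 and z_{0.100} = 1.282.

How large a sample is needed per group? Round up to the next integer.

n = (z_{α/2} + z_β)² · (σ₁² + σ₂²) / δ²
  = (1.960 + 1.282)² · (2·1.8² = 6.48) / 0.5²
  = 10.5106 · 6.48 / 0.25
  = 272.43
Round up → n = 273 per group.

n = 273 per group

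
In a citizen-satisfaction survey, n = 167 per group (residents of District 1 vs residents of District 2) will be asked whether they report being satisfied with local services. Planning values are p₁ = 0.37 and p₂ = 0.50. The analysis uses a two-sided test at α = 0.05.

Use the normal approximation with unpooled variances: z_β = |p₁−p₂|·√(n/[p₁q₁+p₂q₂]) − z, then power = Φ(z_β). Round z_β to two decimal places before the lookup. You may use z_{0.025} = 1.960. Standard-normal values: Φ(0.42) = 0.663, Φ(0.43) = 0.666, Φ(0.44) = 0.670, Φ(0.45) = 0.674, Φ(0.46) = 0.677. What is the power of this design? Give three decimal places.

z_β = |p₁−p₂|·√(n/[p₁q₁+p₂q₂]) − z_{α/2}
    = 0.13 · √(167/0.4831) − 1.960
    = 0.13 · 18.5926 − 1.960
    = 2.4170 − 1.960 = 0.4570 → 0.46
Power = Φ(0.46) = 0.677.

Power ≈ 0.677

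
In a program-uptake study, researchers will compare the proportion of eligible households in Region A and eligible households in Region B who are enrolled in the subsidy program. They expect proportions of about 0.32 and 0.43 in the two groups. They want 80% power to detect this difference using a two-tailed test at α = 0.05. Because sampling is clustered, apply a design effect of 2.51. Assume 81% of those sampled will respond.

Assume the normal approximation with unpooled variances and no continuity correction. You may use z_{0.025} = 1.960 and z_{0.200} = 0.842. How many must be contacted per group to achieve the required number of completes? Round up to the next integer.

n = 931 per group

n = (z_{α/2} + z_β)² · [p₁(1−p₁) + p₂(1−p₂)] / (p₁ − p₂)²
  = (1.960 + 0.842)² · (0.32·0.68 + 0.43·0.57) / (-0.11)²
  = (2.802)² · (0.2176 + 0.2451) / 0.0121
  = 7.8512 · 0.4627 / 0.0121
  = 300.23
Design effect: 2.51 × 300.23 = 753.57.
Adjust for 81% response: 753.57 / 0.81 = 930.33.
Round up → n = 931 per group.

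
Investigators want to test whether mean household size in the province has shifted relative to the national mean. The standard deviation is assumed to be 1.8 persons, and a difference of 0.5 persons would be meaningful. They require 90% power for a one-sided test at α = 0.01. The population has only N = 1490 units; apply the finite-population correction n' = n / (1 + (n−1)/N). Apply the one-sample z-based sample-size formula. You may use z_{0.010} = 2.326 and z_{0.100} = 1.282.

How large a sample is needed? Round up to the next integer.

n = 152

n = (z_α + z_β)² · σ² / δ²
  = (2.326 + 1.282)² · 1.8² / 0.5²
  = 13.0177 · 3.24 / 0.25
  = 168.71
Finite-population correction (N = 1490): 168.71 / (1 + (168.71 − 1)/1490) = 151.64.
Round up → n = 152.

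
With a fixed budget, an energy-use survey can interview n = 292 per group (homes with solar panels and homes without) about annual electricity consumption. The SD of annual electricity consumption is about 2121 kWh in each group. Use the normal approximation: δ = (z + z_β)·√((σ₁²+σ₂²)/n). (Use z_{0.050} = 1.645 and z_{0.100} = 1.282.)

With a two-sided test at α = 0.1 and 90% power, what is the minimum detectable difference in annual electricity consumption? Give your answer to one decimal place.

δ = (z_{α/2} + z_β) · √((σ₁²+σ₂²)/n)
  = (1.645 + 1.282) · √(8997282/292)
  = 2.927 · √30812.6
  = 2.927 · 175.5352
  = 513.7916

Minimum detectable difference ≈ 513.8 kWh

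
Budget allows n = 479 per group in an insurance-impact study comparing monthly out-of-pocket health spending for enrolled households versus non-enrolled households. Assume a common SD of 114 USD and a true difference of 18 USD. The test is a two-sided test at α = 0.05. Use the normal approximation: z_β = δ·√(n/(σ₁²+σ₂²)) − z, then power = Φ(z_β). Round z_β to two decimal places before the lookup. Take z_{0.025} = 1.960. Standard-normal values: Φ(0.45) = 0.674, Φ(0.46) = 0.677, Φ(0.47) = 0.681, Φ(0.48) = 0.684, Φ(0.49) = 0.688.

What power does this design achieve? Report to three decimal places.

Power ≈ 0.684

z_β = δ·√(n/(σ₁²+σ₂²)) − z_{α/2}
    = 18 · √(479/25992) − 1.960
    = 18 · 0.13575 − 1.960
    = 2.4435 − 1.960 = 0.4835 → 0.48
Power = Φ(0.48) = 0.684.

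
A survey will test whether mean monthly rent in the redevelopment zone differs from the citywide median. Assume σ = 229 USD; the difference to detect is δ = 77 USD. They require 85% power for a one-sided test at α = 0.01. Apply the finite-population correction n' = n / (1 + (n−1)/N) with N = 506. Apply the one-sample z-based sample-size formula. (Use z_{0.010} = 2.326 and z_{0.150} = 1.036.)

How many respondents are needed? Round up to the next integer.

n = (z_α + z_β)² · σ² / δ²
  = (2.326 + 1.036)² · 229² / 77²
  = 11.3030 · 52441 / 5929
  = 99.97
Finite-population correction (N = 506): 99.97 / (1 + (99.97 − 1)/506) = 83.62.
Round up → n = 84.

n = 84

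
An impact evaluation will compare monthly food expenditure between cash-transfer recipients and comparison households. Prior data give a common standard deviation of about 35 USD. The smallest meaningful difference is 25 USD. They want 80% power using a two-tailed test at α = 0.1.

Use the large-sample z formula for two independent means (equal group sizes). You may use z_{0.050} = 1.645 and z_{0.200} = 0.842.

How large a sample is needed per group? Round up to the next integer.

n = 25 per group

n = (z_{α/2} + z_β)² · (σ₁² + σ₂²) / δ²
  = (1.645 + 0.842)² · (2·35² = 2450) / 25²
  = 6.1852 · 2450 / 625
  = 24.25
Round up → n = 25 per group.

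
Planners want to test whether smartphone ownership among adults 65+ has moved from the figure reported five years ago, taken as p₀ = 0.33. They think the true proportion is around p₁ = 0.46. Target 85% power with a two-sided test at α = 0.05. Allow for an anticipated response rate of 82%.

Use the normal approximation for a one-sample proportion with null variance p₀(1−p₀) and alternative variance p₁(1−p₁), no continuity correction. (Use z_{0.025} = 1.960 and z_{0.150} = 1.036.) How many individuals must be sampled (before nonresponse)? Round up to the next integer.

n = [z_{α/2}·√(p₀q₀) + z_β·√(p₁q₁)]² / (p₁ − p₀)²
  = [1.960·√(0.33·0.67) + 1.036·√(0.46·0.54)]² / (0.13)²
  = [1.960·0.4702 + 1.036·0.4984]² / 0.0169
  = [1.4380]² / 0.0169
  = 122.35
Adjust for 82% response: 122.35 / 0.82 = 149.21.
Round up → n = 150.

n = 150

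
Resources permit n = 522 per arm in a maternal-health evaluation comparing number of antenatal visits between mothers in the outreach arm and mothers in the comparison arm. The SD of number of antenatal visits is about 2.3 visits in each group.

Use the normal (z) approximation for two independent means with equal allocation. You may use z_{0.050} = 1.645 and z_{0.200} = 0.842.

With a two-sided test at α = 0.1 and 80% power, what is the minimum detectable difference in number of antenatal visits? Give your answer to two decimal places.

δ = (z_{α/2} + z_β) · √((σ₁²+σ₂²)/n)
  = (1.645 + 0.842) · √(10.58/522)
  = 2.487 · √0.02027
  = 2.487 · 0.1424
  = 0.3541

Minimum detectable difference ≈ 0.35 visits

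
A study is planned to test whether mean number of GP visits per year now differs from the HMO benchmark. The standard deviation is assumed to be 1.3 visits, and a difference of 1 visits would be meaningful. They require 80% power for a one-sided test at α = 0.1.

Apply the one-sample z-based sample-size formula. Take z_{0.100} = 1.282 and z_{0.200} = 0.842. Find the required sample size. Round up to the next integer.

n = 8

n = (z_α + z_β)² · σ² / δ²
  = (1.282 + 0.842)² · 1.3² / 1²
  = 4.5114 · 1.69 / 1
  = 7.62
Round up → n = 8.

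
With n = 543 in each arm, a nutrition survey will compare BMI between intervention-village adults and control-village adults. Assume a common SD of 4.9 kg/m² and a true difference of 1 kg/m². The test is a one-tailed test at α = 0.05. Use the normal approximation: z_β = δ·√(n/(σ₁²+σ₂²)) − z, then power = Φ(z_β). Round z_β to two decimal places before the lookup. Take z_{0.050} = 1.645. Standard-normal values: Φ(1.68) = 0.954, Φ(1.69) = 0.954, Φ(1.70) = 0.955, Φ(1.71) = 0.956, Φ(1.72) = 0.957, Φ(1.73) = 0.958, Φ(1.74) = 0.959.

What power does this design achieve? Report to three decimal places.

Power ≈ 0.957

z_β = δ·√(n/(σ₁²+σ₂²)) − z_α
    = 1 · √(543/48.02) − 1.645
    = 1 · 3.36271 − 1.645
    = 3.3627 − 1.645 = 1.7177 → 1.72
Power = Φ(1.72) = 0.957.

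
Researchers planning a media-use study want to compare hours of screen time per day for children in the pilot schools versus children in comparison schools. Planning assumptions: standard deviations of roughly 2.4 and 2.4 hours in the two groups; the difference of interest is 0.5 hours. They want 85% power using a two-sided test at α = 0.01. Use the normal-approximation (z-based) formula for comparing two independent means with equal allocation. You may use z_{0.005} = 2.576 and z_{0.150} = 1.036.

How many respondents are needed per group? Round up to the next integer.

n = 602 per group

n = (z_{α/2} + z_β)² · (σ₁² + σ₂²) / δ²
  = (2.576 + 1.036)² · (2.4² + 2.4² = 11.52) / 0.5²
  = 13.0465 · 11.52 / 0.25
  = 601.18
Round up → n = 602 per group.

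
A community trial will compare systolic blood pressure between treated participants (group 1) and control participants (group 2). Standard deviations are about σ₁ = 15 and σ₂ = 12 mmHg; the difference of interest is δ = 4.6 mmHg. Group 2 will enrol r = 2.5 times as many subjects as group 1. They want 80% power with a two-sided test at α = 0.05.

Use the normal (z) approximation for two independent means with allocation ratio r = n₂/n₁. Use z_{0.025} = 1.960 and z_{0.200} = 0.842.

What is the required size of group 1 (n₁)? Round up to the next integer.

n₁ = (z_{α/2} + z_β)² · (σ₁² + σ₂²/r) / δ²
   = (1.960 + 0.842)² · (15² + 12²/2.5) / 4.6²
   = 7.8512 · (225 + 57.6) / 21.16
   = 7.8512 · 282.6 / 21.16
   = 104.86
Round up → n₁ = 105; n₂ = r·n₁ = 2.5 × 105 = 263.

n₁ = 105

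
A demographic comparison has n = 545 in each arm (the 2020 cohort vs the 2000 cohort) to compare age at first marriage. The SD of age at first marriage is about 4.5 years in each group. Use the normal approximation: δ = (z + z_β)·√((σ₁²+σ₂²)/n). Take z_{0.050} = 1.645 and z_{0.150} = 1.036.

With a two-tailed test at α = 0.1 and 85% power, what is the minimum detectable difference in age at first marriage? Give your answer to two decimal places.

δ = (z_{α/2} + z_β) · √((σ₁²+σ₂²)/n)
  = (1.645 + 1.036) · √(40.5/545)
  = 2.681 · √0.07431
  = 2.681 · 0.2726
  = 0.7308

Minimum detectable difference ≈ 0.73 years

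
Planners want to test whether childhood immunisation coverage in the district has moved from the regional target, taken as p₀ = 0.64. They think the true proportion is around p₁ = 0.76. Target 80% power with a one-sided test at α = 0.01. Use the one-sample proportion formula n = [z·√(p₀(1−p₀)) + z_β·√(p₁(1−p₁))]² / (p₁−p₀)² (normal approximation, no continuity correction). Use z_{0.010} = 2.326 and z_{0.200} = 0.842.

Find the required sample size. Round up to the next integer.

n = 152

n = [z_α·√(p₀q₀) + z_β·√(p₁q₁)]² / (p₁ − p₀)²
  = [2.326·√(0.64·0.36) + 0.842·√(0.76·0.24)]² / (0.12)²
  = [2.326·0.4800 + 0.842·0.4271]² / 0.0144
  = [1.4761]² / 0.0144
  = 151.31
Round up → n = 152.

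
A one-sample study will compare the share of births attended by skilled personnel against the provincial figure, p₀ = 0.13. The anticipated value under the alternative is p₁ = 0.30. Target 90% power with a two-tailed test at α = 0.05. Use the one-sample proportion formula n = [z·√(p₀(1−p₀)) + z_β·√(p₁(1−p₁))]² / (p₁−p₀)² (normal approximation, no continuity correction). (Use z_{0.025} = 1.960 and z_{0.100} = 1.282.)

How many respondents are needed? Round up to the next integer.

n = [z_{α/2}·√(p₀q₀) + z_β·√(p₁q₁)]² / (p₁ − p₀)²
  = [1.960·√(0.13·0.87) + 1.282·√(0.30·0.70)]² / (0.17)²
  = [1.960·0.3363 + 1.282·0.4583]² / 0.0289
  = [1.2466]² / 0.0289
  = 53.78
Round up → n = 54.

n = 54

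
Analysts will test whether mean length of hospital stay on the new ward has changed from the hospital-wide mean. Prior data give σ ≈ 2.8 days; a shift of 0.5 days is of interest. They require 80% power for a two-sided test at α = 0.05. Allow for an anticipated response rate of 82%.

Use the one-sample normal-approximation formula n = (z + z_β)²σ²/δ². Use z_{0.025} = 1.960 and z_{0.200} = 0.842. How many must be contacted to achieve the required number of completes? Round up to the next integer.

n = 301

n = (z_{α/2} + z_β)² · σ² / δ²
  = (1.960 + 0.842)² · 2.8² / 0.5²
  = 7.8512 · 7.84 / 0.25
  = 246.21
Adjust for 82% response: 246.21 / 0.82 = 300.26.
Round up → n = 301.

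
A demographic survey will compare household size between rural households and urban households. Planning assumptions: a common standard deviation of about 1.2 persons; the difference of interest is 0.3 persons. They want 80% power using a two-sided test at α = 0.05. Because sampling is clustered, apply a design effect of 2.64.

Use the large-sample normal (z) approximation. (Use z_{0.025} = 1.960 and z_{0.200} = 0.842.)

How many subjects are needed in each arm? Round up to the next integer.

n = (z_{α/2} + z_β)² · (σ₁² + σ₂²) / δ²
  = (1.960 + 0.842)² · (2·1.2² = 2.88) / 0.3²
  = 7.8512 · 2.88 / 0.09
  = 251.24
Design effect: 2.64 × 251.24 = 663.27.
Round up → n = 664 per group.

n = 664 per group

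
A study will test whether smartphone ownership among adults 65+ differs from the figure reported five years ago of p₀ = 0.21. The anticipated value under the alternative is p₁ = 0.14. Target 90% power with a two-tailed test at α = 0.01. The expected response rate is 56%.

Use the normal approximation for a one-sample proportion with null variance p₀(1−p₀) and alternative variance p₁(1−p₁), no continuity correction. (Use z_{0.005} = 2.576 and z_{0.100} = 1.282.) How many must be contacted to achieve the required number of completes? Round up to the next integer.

n = [z_{α/2}·√(p₀q₀) + z_β·√(p₁q₁)]² / (p₁ − p₀)²
  = [2.576·√(0.21·0.79) + 1.282·√(0.14·0.86)]² / (-0.07)²
  = [2.576·0.4073 + 1.282·0.3470]² / 0.0049
  = [1.4941]² / 0.0049
  = 455.56
Adjust for 56% response: 455.56 / 0.56 = 813.49.
Round up → n = 814.

n = 814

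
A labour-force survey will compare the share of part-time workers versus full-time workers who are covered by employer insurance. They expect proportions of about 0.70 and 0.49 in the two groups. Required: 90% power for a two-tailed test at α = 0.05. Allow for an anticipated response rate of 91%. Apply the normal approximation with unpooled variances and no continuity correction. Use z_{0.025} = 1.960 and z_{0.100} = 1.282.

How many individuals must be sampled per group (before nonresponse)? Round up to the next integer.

n = 121 per group

n = (z_{α/2} + z_β)² · [p₁(1−p₁) + p₂(1−p₂)] / (p₁ − p₂)²
  = (1.960 + 1.282)² · (0.70·0.30 + 0.49·0.51) / (0.21)²
  = (3.242)² · (0.2100 + 0.2499) / 0.0441
  = 10.5106 · 0.4599 / 0.0441
  = 109.61
Adjust for 91% response: 109.61 / 0.91 = 120.45.
Round up → n = 121 per group.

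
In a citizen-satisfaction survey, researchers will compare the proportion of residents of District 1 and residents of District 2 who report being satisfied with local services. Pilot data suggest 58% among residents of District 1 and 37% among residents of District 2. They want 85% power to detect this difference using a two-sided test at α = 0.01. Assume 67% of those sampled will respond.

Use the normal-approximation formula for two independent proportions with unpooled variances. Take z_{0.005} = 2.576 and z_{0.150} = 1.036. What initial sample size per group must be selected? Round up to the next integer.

n = (z_{α/2} + z_β)² · [p₁(1−p₁) + p₂(1−p₂)] / (p₁ − p₂)²
  = (2.576 + 1.036)² · (0.58·0.42 + 0.37·0.63) / (0.21)²
  = (3.612)² · (0.2436 + 0.2331) / 0.0441
  = 13.0465 · 0.4767 / 0.0441
  = 141.03
Adjust for 67% response: 141.03 / 0.67 = 210.49.
Round up → n = 211 per group.

n = 211 per group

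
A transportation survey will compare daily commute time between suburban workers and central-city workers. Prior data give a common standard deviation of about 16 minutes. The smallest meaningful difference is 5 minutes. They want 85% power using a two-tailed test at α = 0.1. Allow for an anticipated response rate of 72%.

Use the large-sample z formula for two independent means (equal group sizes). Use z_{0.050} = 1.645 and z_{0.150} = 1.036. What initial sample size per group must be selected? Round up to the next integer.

n = (z_{α/2} + z_β)² · (σ₁² + σ₂²) / δ²
  = (1.645 + 1.036)² · (2·16² = 512) / 5²
  = 7.1878 · 512 / 25
  = 147.21
Adjust for 72% response: 147.21 / 0.72 = 204.45.
Round up → n = 205 per group.

n = 205 per group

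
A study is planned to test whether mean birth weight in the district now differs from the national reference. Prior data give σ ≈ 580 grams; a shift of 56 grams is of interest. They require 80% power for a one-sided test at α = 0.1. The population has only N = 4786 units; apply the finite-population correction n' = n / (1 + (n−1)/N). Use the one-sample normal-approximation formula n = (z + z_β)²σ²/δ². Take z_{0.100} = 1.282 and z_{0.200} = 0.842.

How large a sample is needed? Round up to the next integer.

n = 440

n = (z_α + z_β)² · σ² / δ²
  = (1.282 + 0.842)² · 580² / 56²
  = 4.5114 · 336400 / 3136
  = 483.94
Finite-population correction (N = 4786): 483.94 / (1 + (483.94 − 1)/4786) = 439.58.
Round up → n = 440.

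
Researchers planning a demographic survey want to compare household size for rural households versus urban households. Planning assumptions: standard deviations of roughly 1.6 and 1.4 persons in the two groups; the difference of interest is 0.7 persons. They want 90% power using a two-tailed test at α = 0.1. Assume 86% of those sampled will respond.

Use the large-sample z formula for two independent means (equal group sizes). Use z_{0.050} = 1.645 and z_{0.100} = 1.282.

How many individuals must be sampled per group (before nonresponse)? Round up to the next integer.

n = 92 per group

n = (z_{α/2} + z_β)² · (σ₁² + σ₂²) / δ²
  = (1.645 + 1.282)² · (1.6² + 1.4² = 4.52) / 0.7²
  = 8.5673 · 4.52 / 0.49
  = 79.03
Adjust for 86% response: 79.03 / 0.86 = 91.89.
Round up → n = 92 per group.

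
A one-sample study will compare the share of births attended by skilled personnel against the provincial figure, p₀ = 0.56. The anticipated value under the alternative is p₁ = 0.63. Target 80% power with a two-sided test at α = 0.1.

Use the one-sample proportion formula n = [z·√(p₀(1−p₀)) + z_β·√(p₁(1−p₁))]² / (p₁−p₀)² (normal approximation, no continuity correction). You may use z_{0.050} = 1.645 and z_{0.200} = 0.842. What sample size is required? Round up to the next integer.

n = 306

n = [z_{α/2}·√(p₀q₀) + z_β·√(p₁q₁)]² / (p₁ − p₀)²
  = [1.645·√(0.56·0.44) + 0.842·√(0.63·0.37)]² / (0.07)²
  = [1.645·0.4964 + 0.842·0.4828]² / 0.0049
  = [1.2231]² / 0.0049
  = 305.29
Round up → n = 306.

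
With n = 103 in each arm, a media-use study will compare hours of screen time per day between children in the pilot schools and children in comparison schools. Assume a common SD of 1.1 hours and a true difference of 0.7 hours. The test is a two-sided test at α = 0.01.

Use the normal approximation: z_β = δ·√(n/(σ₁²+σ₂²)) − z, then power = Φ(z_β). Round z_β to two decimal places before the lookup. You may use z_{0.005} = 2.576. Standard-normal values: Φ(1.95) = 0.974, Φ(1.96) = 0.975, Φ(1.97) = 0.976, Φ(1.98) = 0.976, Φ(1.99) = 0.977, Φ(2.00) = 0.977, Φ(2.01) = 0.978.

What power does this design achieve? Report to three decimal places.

z_β = δ·√(n/(σ₁²+σ₂²)) − z_{α/2}
    = 0.7 · √(103/2.42) − 2.576
    = 0.7 · 6.52395 − 2.576
    = 4.5668 − 2.576 = 1.9908 → 1.99
Power = Φ(1.99) = 0.977.

Power ≈ 0.977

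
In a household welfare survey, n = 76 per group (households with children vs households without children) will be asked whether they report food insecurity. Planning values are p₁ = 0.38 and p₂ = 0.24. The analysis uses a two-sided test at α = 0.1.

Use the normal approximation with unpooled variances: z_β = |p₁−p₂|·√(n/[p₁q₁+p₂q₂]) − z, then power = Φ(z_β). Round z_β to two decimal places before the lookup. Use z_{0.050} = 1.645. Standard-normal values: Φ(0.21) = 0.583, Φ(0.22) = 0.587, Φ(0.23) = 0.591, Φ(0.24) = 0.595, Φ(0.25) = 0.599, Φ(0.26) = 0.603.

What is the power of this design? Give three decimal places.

Power ≈ 0.595

z_β = |p₁−p₂|·√(n/[p₁q₁+p₂q₂]) − z_{α/2}
    = 0.14 · √(76/0.4180) − 1.645
    = 0.14 · 13.4840 − 1.645
    = 1.8878 − 1.645 = 0.2428 → 0.24
Power = Φ(0.24) = 0.595.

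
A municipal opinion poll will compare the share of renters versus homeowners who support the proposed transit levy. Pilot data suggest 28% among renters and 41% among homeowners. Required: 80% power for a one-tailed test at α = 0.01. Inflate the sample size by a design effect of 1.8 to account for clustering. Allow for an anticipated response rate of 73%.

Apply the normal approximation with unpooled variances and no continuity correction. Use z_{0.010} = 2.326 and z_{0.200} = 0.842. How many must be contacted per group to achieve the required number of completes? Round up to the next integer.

n = 650 per group

n = (z_α + z_β)² · [p₁(1−p₁) + p₂(1−p₂)] / (p₁ − p₂)²
  = (2.326 + 0.842)² · (0.28·0.72 + 0.41·0.59) / (-0.13)²
  = (3.168)² · (0.2016 + 0.2419) / 0.0169
  = 10.0362 · 0.4435 / 0.0169
  = 263.38
Design effect: 1.8 × 263.38 = 474.08.
Adjust for 73% response: 474.08 / 0.73 = 649.42.
Round up → n = 650 per group.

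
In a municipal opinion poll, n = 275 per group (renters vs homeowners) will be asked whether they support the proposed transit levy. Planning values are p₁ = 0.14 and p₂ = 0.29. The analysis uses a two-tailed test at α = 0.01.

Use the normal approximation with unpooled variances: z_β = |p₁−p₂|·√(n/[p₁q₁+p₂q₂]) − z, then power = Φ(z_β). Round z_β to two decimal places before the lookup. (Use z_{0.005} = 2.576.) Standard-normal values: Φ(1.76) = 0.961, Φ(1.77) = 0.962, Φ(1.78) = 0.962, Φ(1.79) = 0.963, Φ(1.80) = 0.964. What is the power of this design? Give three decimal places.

Power ≈ 0.962

z_β = |p₁−p₂|·√(n/[p₁q₁+p₂q₂]) − z_{α/2}
    = 0.15 · √(275/0.3263) − 2.576
    = 0.15 · 29.0307 − 2.576
    = 4.3546 − 2.576 = 1.7786 → 1.78
Power = Φ(1.78) = 0.962.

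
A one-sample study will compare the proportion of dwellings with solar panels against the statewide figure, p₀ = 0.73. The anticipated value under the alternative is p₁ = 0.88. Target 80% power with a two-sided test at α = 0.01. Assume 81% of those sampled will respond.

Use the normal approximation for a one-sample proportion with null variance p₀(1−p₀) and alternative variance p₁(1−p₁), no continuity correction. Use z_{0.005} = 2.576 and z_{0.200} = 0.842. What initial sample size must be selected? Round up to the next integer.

n = 111

n = [z_{α/2}·√(p₀q₀) + z_β·√(p₁q₁)]² / (p₁ − p₀)²
  = [2.576·√(0.73·0.27) + 0.842·√(0.88·0.12)]² / (0.15)²
  = [2.576·0.4440 + 0.842·0.3250]² / 0.0225
  = [1.4173]² / 0.0225
  = 89.27
Adjust for 81% response: 89.27 / 0.81 = 110.21.
Round up → n = 111.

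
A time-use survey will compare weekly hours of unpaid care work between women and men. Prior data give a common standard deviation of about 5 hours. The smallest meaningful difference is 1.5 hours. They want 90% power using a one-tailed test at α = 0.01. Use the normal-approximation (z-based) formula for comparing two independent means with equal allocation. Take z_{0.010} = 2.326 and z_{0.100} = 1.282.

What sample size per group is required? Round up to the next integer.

n = 290 per group

n = (z_α + z_β)² · (σ₁² + σ₂²) / δ²
  = (2.326 + 1.282)² · (2·5² = 50) / 1.5²
  = 13.0177 · 50 / 2.25
  = 289.28
Round up → n = 290 per group.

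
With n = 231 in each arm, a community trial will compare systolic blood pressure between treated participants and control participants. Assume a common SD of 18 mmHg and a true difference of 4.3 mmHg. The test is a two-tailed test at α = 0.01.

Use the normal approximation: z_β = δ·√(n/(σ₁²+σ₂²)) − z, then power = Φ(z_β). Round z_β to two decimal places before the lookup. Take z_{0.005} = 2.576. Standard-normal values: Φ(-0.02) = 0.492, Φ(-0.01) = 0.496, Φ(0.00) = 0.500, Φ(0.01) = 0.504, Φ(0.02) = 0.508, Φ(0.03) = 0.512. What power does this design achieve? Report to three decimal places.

Power ≈ 0.496

z_β = δ·√(n/(σ₁²+σ₂²)) − z_{α/2}
    = 4.3 · √(231/648) − 2.576
    = 4.3 · 0.59706 − 2.576
    = 2.5674 − 2.576 = -0.0086 → -0.01
Power = Φ(-0.01) = 0.496.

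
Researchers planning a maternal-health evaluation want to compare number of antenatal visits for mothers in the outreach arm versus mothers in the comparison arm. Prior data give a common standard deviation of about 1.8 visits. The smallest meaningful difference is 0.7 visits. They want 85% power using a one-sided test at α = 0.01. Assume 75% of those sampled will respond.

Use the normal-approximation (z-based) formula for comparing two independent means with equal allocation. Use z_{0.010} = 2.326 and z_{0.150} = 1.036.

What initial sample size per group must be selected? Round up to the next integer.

n = 200 per group

n = (z_α + z_β)² · (σ₁² + σ₂²) / δ²
  = (2.326 + 1.036)² · (2·1.8² = 6.48) / 0.7²
  = 11.3030 · 6.48 / 0.49
  = 149.48
Adjust for 75% response: 149.48 / 0.75 = 199.30.
Round up → n = 200 per group.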